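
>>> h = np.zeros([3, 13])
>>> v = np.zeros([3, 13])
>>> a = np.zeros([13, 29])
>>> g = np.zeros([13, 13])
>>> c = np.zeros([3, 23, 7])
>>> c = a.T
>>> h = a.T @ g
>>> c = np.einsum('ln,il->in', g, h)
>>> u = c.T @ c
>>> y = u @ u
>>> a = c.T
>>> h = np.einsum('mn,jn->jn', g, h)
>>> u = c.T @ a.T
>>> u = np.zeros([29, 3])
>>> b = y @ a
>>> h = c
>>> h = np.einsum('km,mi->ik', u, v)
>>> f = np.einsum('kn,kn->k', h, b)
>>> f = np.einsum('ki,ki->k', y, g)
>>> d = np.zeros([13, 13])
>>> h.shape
(13, 29)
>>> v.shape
(3, 13)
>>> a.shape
(13, 29)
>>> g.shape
(13, 13)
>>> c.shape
(29, 13)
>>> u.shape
(29, 3)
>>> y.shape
(13, 13)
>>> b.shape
(13, 29)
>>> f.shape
(13,)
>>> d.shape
(13, 13)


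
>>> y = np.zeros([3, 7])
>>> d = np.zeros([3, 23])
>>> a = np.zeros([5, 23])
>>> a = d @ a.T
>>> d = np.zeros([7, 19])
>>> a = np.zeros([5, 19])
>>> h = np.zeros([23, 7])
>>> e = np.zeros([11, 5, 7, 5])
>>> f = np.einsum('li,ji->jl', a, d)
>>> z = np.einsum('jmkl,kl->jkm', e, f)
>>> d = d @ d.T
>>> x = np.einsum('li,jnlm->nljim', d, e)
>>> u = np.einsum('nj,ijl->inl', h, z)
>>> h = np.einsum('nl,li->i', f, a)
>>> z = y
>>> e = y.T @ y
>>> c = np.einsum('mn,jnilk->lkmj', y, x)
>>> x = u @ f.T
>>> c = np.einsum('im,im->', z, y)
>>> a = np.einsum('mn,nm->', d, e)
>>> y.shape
(3, 7)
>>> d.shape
(7, 7)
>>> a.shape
()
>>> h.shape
(19,)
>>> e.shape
(7, 7)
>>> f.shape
(7, 5)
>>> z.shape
(3, 7)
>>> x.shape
(11, 23, 7)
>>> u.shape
(11, 23, 5)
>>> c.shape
()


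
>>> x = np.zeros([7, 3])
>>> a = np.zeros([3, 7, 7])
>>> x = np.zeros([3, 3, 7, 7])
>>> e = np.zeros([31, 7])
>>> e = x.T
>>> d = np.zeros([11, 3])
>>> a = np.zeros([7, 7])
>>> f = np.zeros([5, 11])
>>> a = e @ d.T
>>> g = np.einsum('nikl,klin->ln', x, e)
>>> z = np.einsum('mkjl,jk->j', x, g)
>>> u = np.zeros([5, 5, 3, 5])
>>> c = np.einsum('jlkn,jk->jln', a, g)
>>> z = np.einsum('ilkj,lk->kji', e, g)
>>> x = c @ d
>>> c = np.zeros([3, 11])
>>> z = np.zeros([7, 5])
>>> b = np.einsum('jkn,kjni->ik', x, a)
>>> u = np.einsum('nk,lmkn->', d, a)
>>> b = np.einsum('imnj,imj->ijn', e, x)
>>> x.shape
(7, 7, 3)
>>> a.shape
(7, 7, 3, 11)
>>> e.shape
(7, 7, 3, 3)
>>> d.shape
(11, 3)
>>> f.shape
(5, 11)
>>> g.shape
(7, 3)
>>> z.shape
(7, 5)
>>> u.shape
()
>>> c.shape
(3, 11)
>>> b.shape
(7, 3, 3)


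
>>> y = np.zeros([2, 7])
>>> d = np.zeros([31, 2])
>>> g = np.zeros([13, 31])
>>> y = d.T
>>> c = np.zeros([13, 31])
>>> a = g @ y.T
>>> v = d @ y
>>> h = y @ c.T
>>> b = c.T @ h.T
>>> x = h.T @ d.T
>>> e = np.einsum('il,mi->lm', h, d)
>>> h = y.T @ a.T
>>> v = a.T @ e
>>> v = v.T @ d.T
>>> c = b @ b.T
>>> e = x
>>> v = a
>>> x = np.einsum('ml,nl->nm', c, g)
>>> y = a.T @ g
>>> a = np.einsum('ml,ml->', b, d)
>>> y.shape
(2, 31)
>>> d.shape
(31, 2)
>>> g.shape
(13, 31)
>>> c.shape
(31, 31)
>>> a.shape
()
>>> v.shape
(13, 2)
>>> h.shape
(31, 13)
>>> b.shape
(31, 2)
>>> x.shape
(13, 31)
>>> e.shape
(13, 31)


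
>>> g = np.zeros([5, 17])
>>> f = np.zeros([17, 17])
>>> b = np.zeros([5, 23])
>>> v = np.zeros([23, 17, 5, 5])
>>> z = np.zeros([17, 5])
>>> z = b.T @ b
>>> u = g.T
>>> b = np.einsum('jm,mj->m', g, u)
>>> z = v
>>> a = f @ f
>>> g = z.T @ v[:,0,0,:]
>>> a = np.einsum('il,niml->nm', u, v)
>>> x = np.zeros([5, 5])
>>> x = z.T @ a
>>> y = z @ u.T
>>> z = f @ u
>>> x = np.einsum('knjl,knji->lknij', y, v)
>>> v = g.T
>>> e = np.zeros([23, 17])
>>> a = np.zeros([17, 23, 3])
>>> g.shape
(5, 5, 17, 5)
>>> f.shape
(17, 17)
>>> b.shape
(17,)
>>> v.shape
(5, 17, 5, 5)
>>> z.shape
(17, 5)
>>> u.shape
(17, 5)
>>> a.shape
(17, 23, 3)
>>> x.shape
(17, 23, 17, 5, 5)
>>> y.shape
(23, 17, 5, 17)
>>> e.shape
(23, 17)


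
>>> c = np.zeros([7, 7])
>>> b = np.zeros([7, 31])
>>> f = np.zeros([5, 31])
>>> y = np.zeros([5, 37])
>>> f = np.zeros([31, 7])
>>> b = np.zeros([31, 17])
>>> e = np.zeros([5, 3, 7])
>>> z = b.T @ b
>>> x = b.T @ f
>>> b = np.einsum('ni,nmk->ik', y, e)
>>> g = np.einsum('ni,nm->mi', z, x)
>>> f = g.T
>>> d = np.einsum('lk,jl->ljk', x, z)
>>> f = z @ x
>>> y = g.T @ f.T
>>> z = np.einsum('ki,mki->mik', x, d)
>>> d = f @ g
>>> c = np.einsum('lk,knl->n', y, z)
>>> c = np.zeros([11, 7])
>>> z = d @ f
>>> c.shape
(11, 7)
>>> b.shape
(37, 7)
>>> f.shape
(17, 7)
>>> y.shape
(17, 17)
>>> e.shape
(5, 3, 7)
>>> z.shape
(17, 7)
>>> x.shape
(17, 7)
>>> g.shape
(7, 17)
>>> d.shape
(17, 17)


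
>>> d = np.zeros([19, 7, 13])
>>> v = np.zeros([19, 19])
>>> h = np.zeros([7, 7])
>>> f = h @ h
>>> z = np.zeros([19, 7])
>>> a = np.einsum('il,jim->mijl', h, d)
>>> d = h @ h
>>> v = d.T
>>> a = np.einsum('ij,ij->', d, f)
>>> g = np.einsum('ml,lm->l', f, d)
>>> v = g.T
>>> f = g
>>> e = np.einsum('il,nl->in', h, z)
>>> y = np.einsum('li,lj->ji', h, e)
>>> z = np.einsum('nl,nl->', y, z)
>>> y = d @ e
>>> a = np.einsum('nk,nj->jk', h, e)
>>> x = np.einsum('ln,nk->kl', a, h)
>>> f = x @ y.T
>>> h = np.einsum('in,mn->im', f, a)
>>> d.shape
(7, 7)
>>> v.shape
(7,)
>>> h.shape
(7, 19)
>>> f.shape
(7, 7)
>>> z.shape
()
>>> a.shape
(19, 7)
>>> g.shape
(7,)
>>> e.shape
(7, 19)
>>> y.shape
(7, 19)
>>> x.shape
(7, 19)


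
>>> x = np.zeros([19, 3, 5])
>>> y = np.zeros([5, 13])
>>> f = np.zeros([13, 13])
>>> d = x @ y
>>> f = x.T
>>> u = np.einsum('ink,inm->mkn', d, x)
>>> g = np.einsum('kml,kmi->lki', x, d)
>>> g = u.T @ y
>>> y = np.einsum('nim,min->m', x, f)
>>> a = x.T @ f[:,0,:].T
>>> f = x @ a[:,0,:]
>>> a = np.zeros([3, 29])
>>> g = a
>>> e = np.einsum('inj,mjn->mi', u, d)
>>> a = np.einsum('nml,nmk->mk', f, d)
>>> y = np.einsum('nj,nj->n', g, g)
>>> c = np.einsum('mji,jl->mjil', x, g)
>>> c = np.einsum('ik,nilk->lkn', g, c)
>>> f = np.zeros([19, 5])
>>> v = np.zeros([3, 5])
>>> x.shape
(19, 3, 5)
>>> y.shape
(3,)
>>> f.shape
(19, 5)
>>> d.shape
(19, 3, 13)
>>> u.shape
(5, 13, 3)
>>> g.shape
(3, 29)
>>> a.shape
(3, 13)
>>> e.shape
(19, 5)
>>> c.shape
(5, 29, 19)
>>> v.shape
(3, 5)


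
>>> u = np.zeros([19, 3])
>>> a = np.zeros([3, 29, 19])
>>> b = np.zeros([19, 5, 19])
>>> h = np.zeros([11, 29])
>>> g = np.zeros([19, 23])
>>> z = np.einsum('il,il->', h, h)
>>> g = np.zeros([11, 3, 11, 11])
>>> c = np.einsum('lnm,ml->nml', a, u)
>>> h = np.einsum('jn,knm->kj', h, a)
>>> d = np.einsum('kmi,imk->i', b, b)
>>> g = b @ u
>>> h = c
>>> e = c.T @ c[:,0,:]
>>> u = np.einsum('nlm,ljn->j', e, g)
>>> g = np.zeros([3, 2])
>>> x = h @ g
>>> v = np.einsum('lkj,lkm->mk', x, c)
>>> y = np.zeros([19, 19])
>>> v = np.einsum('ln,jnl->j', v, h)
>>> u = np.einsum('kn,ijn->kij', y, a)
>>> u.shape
(19, 3, 29)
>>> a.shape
(3, 29, 19)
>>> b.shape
(19, 5, 19)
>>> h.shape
(29, 19, 3)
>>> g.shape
(3, 2)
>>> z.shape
()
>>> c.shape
(29, 19, 3)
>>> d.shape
(19,)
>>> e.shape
(3, 19, 3)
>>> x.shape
(29, 19, 2)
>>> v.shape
(29,)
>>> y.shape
(19, 19)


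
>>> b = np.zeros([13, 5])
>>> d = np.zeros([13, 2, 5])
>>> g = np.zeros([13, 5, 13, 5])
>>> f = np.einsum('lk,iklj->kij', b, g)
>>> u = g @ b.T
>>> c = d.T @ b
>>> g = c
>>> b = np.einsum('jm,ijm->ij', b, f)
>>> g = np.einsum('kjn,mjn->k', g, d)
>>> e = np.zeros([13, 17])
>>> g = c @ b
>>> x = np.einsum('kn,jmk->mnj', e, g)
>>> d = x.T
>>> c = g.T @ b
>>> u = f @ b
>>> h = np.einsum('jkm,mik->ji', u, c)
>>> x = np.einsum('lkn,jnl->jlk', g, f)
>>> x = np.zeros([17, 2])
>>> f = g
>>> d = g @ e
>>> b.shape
(5, 13)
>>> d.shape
(5, 2, 17)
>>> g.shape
(5, 2, 13)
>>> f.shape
(5, 2, 13)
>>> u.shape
(5, 13, 13)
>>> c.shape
(13, 2, 13)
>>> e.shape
(13, 17)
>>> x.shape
(17, 2)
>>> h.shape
(5, 2)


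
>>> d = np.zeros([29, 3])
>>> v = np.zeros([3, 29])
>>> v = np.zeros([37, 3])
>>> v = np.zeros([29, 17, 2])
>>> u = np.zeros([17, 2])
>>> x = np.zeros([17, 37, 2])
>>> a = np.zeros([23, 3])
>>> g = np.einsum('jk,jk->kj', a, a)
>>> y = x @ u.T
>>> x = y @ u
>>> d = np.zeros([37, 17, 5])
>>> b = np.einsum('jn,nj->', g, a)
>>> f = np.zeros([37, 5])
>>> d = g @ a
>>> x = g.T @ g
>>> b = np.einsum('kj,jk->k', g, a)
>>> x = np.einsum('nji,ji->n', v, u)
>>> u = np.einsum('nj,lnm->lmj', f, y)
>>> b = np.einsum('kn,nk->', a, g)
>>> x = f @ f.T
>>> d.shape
(3, 3)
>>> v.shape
(29, 17, 2)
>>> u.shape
(17, 17, 5)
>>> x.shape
(37, 37)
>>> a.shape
(23, 3)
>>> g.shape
(3, 23)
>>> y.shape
(17, 37, 17)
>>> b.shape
()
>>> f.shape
(37, 5)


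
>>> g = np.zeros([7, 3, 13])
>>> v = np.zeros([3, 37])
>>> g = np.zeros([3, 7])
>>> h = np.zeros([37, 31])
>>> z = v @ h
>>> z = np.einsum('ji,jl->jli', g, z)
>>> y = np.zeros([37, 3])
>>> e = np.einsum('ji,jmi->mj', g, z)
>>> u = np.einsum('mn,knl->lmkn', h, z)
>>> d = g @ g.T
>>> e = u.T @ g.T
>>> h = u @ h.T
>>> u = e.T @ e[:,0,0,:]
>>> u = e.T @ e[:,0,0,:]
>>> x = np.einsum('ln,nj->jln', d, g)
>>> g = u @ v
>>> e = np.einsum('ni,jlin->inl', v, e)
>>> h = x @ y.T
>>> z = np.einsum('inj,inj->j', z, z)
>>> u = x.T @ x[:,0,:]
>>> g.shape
(3, 37, 3, 37)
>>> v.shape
(3, 37)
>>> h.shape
(7, 3, 37)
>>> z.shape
(7,)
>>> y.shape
(37, 3)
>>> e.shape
(37, 3, 3)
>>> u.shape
(3, 3, 3)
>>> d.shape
(3, 3)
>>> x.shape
(7, 3, 3)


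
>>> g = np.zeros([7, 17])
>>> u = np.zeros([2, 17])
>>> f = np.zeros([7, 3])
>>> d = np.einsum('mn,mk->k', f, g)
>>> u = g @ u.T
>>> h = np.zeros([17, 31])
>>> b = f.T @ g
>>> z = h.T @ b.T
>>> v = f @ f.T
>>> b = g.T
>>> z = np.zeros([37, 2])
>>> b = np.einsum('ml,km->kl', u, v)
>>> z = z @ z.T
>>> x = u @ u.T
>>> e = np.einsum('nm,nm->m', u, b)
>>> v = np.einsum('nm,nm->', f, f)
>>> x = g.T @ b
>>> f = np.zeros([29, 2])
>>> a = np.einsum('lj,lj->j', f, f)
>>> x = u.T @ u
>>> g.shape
(7, 17)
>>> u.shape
(7, 2)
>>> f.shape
(29, 2)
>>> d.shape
(17,)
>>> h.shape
(17, 31)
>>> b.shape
(7, 2)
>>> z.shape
(37, 37)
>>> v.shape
()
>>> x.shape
(2, 2)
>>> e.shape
(2,)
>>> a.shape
(2,)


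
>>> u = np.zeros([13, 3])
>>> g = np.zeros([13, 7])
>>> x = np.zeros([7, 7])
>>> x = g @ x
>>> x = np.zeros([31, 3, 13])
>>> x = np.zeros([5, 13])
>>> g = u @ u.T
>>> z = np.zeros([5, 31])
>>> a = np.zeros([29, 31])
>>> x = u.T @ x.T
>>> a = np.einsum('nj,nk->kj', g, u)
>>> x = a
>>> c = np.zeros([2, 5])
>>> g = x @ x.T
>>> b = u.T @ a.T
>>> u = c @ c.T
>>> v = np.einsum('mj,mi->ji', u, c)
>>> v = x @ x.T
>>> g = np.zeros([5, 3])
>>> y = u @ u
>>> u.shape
(2, 2)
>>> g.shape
(5, 3)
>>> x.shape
(3, 13)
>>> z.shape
(5, 31)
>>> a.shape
(3, 13)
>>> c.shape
(2, 5)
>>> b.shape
(3, 3)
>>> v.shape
(3, 3)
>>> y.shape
(2, 2)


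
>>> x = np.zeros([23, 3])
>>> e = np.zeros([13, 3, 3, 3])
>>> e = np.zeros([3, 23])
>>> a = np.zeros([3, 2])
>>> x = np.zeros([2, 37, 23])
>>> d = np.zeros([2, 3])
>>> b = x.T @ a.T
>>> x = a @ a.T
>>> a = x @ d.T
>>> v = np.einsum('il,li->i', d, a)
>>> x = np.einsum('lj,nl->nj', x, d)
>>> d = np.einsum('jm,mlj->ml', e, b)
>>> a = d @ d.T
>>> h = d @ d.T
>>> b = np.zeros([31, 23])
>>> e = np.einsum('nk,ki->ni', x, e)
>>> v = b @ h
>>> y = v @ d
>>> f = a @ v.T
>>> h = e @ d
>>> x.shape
(2, 3)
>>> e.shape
(2, 23)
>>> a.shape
(23, 23)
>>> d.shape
(23, 37)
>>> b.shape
(31, 23)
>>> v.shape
(31, 23)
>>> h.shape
(2, 37)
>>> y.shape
(31, 37)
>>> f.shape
(23, 31)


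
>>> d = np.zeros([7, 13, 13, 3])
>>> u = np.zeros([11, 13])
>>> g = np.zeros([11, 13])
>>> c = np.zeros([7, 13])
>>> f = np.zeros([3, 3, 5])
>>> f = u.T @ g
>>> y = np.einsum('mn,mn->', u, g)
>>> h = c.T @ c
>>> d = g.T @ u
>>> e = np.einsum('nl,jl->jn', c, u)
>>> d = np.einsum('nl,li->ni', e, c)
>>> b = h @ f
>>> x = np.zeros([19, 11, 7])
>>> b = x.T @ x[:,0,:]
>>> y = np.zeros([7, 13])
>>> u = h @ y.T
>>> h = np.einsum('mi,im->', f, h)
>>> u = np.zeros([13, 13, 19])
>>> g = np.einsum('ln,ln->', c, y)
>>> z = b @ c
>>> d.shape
(11, 13)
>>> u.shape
(13, 13, 19)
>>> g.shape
()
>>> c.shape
(7, 13)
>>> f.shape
(13, 13)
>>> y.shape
(7, 13)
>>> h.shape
()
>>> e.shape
(11, 7)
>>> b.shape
(7, 11, 7)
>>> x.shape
(19, 11, 7)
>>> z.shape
(7, 11, 13)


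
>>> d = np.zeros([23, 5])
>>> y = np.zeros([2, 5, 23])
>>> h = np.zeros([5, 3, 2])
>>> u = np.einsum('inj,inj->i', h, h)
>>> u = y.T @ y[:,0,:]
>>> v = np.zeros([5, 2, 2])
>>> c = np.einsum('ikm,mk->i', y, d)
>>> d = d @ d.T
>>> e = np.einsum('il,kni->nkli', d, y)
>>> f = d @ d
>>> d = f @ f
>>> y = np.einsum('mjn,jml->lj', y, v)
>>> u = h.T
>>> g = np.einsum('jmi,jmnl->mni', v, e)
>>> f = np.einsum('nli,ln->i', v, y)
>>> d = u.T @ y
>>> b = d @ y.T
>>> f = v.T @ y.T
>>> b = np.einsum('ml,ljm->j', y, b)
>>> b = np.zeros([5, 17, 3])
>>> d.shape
(5, 3, 5)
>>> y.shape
(2, 5)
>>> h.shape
(5, 3, 2)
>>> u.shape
(2, 3, 5)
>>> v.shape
(5, 2, 2)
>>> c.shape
(2,)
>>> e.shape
(5, 2, 23, 23)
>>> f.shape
(2, 2, 2)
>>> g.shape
(2, 23, 2)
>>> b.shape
(5, 17, 3)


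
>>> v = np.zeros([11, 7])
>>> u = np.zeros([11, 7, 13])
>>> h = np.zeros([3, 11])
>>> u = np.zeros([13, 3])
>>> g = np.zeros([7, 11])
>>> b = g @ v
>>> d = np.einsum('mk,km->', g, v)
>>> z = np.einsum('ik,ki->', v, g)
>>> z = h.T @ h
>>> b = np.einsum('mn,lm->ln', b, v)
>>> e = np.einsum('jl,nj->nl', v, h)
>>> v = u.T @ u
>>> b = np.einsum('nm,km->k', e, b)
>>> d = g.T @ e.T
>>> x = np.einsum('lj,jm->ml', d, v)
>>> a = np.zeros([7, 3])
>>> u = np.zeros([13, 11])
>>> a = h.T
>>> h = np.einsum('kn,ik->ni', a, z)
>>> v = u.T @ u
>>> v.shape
(11, 11)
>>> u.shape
(13, 11)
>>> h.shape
(3, 11)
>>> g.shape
(7, 11)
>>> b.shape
(11,)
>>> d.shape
(11, 3)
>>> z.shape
(11, 11)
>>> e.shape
(3, 7)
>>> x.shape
(3, 11)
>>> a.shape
(11, 3)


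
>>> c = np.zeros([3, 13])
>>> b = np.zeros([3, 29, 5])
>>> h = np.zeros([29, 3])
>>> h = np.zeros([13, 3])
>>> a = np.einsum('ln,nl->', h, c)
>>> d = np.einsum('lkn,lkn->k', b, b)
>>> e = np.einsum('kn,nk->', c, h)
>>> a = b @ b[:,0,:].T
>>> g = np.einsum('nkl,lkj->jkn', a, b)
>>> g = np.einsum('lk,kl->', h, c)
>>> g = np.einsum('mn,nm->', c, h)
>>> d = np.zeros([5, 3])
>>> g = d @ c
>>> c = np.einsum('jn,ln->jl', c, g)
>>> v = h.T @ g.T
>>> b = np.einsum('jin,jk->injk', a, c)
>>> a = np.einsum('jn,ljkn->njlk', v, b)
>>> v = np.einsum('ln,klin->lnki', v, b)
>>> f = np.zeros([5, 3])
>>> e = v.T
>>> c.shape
(3, 5)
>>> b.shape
(29, 3, 3, 5)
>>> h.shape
(13, 3)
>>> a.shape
(5, 3, 29, 3)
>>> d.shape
(5, 3)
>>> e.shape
(3, 29, 5, 3)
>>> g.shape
(5, 13)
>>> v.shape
(3, 5, 29, 3)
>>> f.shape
(5, 3)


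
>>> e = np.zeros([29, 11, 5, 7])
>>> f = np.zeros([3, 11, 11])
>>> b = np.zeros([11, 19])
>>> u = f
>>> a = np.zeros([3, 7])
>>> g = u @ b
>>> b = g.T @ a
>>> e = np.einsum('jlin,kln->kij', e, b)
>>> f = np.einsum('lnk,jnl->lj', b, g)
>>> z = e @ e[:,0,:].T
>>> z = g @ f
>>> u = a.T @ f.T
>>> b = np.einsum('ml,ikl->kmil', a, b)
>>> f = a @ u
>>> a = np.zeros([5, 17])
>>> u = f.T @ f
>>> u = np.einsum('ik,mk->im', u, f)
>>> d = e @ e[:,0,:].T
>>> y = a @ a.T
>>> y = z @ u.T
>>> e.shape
(19, 5, 29)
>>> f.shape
(3, 19)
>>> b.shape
(11, 3, 19, 7)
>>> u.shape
(19, 3)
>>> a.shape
(5, 17)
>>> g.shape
(3, 11, 19)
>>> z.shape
(3, 11, 3)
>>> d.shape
(19, 5, 19)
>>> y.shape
(3, 11, 19)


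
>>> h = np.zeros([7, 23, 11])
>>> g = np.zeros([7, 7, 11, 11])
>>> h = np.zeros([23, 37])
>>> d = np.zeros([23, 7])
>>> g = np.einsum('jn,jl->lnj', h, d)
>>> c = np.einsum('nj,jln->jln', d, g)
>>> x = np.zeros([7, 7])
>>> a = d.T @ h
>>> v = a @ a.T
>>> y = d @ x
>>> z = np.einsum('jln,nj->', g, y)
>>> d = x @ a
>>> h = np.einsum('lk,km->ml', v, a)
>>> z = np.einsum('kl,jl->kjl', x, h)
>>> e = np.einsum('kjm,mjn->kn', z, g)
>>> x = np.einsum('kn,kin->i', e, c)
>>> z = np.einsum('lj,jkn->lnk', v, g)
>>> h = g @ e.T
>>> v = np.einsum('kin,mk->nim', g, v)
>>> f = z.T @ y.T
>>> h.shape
(7, 37, 7)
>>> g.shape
(7, 37, 23)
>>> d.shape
(7, 37)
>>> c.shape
(7, 37, 23)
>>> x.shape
(37,)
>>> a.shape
(7, 37)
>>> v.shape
(23, 37, 7)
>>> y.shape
(23, 7)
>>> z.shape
(7, 23, 37)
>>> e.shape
(7, 23)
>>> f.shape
(37, 23, 23)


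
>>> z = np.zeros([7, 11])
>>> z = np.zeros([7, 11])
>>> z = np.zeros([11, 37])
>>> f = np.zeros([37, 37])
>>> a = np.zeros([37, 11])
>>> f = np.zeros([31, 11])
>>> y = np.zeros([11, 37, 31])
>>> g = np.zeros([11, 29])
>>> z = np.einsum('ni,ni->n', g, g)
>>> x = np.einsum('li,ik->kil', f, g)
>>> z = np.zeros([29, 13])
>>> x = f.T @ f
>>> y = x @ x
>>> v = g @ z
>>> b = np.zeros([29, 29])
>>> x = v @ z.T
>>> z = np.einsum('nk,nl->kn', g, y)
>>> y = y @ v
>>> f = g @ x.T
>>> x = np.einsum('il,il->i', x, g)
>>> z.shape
(29, 11)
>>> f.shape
(11, 11)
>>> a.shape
(37, 11)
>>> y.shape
(11, 13)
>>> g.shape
(11, 29)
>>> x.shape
(11,)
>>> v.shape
(11, 13)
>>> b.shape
(29, 29)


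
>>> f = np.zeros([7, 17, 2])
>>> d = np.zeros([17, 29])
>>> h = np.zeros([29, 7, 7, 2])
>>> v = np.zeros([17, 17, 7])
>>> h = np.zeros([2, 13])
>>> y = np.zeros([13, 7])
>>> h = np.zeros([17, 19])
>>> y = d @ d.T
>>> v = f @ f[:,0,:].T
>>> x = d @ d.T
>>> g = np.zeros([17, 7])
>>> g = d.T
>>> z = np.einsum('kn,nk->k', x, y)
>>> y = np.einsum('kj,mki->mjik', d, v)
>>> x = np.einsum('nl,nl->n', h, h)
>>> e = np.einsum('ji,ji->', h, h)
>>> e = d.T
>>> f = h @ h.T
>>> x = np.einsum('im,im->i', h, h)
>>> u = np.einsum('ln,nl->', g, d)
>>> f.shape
(17, 17)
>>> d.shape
(17, 29)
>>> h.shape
(17, 19)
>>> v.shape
(7, 17, 7)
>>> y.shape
(7, 29, 7, 17)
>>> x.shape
(17,)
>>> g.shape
(29, 17)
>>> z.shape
(17,)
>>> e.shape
(29, 17)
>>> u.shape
()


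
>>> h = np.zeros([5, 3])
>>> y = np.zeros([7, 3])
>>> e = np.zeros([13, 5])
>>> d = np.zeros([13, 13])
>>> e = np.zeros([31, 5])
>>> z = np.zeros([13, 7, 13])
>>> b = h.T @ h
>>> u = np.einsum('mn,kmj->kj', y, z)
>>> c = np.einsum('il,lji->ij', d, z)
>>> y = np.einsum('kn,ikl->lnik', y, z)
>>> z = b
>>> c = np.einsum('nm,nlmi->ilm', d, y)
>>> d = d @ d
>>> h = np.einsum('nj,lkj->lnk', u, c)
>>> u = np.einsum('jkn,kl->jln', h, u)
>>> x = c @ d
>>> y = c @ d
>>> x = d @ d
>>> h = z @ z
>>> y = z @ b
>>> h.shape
(3, 3)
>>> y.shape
(3, 3)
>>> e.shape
(31, 5)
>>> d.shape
(13, 13)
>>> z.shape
(3, 3)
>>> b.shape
(3, 3)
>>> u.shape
(7, 13, 3)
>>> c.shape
(7, 3, 13)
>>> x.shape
(13, 13)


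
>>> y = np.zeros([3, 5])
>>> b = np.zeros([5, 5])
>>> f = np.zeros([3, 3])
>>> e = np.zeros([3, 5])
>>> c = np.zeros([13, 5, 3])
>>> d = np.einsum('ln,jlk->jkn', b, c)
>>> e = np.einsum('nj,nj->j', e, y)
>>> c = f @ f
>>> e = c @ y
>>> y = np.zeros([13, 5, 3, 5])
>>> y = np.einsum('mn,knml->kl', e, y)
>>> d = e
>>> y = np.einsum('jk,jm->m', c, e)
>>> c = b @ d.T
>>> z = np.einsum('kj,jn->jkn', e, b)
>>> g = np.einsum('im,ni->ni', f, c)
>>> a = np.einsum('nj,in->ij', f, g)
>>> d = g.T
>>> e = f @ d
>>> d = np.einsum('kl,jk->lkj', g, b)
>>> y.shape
(5,)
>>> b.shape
(5, 5)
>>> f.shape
(3, 3)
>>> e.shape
(3, 5)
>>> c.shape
(5, 3)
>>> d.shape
(3, 5, 5)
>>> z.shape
(5, 3, 5)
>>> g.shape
(5, 3)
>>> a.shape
(5, 3)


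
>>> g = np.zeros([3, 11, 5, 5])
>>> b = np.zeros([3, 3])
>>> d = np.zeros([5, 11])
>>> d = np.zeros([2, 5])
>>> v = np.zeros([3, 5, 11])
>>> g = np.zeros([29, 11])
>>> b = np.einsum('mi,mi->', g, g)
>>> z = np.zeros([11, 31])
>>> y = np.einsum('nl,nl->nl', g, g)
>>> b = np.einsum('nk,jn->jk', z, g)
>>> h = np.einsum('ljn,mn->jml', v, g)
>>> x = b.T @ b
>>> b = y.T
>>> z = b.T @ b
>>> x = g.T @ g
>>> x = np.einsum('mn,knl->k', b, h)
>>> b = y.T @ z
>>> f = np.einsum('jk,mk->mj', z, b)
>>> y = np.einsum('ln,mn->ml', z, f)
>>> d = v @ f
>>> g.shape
(29, 11)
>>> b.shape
(11, 29)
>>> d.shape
(3, 5, 29)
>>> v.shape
(3, 5, 11)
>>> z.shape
(29, 29)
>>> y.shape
(11, 29)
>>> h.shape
(5, 29, 3)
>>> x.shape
(5,)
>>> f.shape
(11, 29)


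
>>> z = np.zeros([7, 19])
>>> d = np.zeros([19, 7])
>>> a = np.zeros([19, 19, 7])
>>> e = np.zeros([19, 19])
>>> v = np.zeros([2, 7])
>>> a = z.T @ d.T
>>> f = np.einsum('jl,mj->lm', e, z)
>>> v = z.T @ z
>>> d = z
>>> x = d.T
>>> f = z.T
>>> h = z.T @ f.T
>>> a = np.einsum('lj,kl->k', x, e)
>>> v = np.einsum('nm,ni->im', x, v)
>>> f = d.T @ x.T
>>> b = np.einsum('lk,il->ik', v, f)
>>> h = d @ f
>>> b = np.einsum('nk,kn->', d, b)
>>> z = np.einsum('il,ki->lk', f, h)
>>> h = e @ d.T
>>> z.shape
(19, 7)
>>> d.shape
(7, 19)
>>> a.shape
(19,)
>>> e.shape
(19, 19)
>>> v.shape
(19, 7)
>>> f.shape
(19, 19)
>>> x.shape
(19, 7)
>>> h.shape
(19, 7)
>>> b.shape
()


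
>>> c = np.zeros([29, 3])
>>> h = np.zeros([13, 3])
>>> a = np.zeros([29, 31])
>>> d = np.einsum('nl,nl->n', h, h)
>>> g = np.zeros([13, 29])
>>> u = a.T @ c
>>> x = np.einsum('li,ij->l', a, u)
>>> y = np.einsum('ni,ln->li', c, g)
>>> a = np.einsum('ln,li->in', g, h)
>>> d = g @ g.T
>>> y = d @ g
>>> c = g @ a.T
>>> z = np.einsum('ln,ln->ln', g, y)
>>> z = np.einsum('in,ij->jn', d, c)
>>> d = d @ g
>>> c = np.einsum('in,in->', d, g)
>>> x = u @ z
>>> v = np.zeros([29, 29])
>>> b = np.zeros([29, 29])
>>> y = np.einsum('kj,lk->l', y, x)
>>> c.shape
()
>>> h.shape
(13, 3)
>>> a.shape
(3, 29)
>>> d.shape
(13, 29)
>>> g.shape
(13, 29)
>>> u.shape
(31, 3)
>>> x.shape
(31, 13)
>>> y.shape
(31,)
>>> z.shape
(3, 13)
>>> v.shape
(29, 29)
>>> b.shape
(29, 29)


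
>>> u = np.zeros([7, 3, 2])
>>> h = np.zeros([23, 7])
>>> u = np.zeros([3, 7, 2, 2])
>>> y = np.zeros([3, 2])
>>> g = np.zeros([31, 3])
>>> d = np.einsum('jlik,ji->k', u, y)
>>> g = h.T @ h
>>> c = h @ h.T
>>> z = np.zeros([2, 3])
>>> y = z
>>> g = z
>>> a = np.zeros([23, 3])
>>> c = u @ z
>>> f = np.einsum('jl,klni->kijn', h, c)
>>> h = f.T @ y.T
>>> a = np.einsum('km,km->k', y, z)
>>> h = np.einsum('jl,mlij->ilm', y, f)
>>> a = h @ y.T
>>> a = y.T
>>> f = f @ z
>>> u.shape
(3, 7, 2, 2)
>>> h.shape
(23, 3, 3)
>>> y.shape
(2, 3)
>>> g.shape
(2, 3)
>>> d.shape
(2,)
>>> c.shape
(3, 7, 2, 3)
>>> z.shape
(2, 3)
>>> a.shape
(3, 2)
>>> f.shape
(3, 3, 23, 3)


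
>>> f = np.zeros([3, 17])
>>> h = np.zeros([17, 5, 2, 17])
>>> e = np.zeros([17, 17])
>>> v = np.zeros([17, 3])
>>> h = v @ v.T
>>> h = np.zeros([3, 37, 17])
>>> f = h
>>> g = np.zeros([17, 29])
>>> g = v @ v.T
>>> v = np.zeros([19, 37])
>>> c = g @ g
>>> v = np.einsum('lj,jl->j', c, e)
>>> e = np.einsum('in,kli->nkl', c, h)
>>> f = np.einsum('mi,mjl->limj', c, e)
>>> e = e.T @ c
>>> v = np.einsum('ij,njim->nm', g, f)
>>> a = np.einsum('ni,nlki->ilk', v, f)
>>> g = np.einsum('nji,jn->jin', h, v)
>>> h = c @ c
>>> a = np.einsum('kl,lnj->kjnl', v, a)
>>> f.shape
(37, 17, 17, 3)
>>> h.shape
(17, 17)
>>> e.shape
(37, 3, 17)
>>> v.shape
(37, 3)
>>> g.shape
(37, 17, 3)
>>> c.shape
(17, 17)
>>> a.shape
(37, 17, 17, 3)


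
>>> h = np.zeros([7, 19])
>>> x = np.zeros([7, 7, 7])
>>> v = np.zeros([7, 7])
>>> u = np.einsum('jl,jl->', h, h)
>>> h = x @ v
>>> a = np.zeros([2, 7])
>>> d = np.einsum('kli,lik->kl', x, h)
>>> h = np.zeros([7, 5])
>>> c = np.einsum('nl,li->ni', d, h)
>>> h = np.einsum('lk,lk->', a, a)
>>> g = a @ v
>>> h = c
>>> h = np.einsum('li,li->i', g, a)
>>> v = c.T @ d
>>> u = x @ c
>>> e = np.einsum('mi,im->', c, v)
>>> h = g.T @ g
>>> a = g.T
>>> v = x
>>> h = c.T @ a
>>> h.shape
(5, 2)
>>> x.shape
(7, 7, 7)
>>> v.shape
(7, 7, 7)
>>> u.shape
(7, 7, 5)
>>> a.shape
(7, 2)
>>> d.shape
(7, 7)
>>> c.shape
(7, 5)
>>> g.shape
(2, 7)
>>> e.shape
()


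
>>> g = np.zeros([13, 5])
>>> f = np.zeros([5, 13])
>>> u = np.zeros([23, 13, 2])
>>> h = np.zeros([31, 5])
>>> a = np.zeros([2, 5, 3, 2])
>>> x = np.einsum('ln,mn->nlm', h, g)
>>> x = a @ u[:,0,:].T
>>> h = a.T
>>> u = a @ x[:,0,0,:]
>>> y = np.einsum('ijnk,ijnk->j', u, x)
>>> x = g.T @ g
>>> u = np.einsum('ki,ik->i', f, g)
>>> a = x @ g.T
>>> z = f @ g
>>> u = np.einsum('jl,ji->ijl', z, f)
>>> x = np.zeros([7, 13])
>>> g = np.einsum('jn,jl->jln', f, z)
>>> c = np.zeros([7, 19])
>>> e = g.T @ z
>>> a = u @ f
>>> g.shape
(5, 5, 13)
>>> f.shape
(5, 13)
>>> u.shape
(13, 5, 5)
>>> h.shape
(2, 3, 5, 2)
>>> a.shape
(13, 5, 13)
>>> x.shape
(7, 13)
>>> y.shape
(5,)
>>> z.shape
(5, 5)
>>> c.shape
(7, 19)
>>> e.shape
(13, 5, 5)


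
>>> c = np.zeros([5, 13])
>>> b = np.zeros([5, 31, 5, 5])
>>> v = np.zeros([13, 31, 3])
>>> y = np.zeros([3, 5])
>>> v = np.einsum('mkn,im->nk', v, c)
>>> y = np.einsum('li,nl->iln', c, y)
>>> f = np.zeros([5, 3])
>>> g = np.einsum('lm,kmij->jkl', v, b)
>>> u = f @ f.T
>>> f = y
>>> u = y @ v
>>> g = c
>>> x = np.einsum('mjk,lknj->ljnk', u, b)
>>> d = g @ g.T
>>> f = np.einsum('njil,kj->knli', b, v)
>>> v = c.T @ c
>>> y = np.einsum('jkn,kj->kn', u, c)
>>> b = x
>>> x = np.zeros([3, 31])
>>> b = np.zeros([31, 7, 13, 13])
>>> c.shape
(5, 13)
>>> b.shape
(31, 7, 13, 13)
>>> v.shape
(13, 13)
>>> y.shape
(5, 31)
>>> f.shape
(3, 5, 5, 5)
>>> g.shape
(5, 13)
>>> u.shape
(13, 5, 31)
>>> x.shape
(3, 31)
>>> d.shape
(5, 5)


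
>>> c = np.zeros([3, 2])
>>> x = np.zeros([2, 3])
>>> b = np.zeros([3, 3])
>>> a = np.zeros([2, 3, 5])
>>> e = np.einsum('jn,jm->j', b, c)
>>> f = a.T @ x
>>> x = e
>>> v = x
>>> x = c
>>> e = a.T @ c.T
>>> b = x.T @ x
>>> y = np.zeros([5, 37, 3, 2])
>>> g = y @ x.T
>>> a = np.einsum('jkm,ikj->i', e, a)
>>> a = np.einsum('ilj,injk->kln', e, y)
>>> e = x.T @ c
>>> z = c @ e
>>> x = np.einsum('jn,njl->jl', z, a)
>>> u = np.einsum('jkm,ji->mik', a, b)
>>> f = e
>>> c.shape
(3, 2)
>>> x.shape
(3, 37)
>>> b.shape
(2, 2)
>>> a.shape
(2, 3, 37)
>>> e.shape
(2, 2)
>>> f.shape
(2, 2)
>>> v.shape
(3,)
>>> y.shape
(5, 37, 3, 2)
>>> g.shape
(5, 37, 3, 3)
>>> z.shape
(3, 2)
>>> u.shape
(37, 2, 3)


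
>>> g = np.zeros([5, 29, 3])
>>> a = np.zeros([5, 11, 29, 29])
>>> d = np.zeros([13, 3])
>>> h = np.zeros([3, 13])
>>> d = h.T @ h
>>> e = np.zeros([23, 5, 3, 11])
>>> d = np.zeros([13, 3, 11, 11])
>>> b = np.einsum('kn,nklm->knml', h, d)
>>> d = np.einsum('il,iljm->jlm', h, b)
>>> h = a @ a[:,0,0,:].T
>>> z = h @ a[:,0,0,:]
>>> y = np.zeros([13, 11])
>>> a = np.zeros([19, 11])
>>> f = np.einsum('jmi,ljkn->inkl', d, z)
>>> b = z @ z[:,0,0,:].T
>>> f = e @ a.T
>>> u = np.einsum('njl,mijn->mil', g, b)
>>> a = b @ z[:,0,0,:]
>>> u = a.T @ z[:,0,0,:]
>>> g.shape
(5, 29, 3)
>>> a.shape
(5, 11, 29, 29)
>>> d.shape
(11, 13, 11)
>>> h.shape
(5, 11, 29, 5)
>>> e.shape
(23, 5, 3, 11)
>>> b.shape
(5, 11, 29, 5)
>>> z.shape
(5, 11, 29, 29)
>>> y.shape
(13, 11)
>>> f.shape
(23, 5, 3, 19)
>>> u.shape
(29, 29, 11, 29)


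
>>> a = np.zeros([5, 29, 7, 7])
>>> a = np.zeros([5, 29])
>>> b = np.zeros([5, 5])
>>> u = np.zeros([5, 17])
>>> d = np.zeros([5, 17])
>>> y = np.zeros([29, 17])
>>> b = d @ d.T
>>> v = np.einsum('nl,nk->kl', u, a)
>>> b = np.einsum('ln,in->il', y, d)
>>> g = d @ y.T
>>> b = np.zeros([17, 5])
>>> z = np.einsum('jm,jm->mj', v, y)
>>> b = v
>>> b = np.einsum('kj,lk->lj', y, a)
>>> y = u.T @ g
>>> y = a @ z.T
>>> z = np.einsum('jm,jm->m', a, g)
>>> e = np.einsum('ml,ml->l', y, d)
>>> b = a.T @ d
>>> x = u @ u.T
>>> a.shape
(5, 29)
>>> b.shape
(29, 17)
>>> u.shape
(5, 17)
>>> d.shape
(5, 17)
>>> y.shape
(5, 17)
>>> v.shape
(29, 17)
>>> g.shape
(5, 29)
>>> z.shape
(29,)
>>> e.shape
(17,)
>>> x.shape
(5, 5)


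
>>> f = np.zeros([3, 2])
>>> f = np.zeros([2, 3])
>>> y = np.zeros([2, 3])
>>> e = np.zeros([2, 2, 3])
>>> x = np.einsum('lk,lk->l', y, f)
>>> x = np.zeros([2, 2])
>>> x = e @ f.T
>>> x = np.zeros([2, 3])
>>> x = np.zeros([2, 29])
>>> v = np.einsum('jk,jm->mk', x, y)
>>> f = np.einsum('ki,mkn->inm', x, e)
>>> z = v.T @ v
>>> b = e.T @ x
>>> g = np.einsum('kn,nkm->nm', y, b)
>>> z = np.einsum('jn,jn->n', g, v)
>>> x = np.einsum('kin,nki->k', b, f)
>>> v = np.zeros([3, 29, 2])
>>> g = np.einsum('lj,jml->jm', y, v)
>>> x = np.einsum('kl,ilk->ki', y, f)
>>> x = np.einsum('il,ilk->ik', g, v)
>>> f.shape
(29, 3, 2)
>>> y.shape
(2, 3)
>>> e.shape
(2, 2, 3)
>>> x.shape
(3, 2)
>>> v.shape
(3, 29, 2)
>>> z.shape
(29,)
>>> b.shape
(3, 2, 29)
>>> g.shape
(3, 29)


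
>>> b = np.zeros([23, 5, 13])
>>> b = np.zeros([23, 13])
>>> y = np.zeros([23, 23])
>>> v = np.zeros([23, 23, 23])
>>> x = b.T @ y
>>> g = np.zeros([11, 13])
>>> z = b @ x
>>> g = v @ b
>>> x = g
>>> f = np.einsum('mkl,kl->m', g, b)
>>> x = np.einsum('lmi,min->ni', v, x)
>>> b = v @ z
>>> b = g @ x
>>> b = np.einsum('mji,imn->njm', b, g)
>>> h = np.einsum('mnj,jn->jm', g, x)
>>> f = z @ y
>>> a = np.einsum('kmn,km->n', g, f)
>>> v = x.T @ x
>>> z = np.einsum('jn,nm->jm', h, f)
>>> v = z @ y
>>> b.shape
(13, 23, 23)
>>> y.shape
(23, 23)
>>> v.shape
(13, 23)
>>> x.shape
(13, 23)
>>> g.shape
(23, 23, 13)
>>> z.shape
(13, 23)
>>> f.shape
(23, 23)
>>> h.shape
(13, 23)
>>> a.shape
(13,)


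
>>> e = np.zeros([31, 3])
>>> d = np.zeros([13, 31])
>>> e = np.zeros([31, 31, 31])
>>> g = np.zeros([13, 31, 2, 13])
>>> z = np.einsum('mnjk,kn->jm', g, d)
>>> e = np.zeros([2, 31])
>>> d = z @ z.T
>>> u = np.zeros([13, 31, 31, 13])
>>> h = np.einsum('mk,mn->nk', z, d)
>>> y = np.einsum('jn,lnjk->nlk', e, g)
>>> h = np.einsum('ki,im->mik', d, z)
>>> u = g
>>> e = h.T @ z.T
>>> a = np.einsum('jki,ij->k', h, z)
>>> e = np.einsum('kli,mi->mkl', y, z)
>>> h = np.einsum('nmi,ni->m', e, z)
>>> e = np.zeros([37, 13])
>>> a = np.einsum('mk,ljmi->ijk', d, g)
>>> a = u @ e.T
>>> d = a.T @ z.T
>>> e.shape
(37, 13)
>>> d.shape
(37, 2, 31, 2)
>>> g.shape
(13, 31, 2, 13)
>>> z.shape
(2, 13)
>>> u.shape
(13, 31, 2, 13)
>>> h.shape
(31,)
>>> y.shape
(31, 13, 13)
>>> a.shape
(13, 31, 2, 37)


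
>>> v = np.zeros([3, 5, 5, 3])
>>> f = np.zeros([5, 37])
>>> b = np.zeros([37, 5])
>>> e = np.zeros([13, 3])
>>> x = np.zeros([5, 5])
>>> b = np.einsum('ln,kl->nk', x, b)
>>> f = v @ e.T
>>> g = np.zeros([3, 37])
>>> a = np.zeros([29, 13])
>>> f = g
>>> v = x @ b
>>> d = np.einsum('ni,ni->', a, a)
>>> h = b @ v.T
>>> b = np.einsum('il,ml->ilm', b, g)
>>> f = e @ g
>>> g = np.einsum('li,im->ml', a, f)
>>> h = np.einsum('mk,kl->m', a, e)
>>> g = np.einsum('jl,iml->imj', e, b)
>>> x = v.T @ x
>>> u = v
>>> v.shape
(5, 37)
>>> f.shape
(13, 37)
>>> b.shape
(5, 37, 3)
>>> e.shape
(13, 3)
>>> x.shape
(37, 5)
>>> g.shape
(5, 37, 13)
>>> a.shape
(29, 13)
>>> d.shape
()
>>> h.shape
(29,)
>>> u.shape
(5, 37)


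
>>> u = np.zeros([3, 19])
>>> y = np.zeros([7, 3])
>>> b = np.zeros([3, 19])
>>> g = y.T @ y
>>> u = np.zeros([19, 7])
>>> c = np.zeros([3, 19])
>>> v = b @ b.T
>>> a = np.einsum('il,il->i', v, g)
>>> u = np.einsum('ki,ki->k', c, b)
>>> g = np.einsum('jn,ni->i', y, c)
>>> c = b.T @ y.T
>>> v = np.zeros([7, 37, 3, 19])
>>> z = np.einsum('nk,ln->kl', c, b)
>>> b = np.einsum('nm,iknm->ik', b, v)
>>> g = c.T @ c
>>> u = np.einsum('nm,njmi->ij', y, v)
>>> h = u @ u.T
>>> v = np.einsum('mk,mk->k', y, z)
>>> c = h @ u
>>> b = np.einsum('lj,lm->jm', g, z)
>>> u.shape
(19, 37)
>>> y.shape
(7, 3)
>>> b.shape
(7, 3)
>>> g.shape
(7, 7)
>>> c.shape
(19, 37)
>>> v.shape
(3,)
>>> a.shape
(3,)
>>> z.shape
(7, 3)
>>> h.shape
(19, 19)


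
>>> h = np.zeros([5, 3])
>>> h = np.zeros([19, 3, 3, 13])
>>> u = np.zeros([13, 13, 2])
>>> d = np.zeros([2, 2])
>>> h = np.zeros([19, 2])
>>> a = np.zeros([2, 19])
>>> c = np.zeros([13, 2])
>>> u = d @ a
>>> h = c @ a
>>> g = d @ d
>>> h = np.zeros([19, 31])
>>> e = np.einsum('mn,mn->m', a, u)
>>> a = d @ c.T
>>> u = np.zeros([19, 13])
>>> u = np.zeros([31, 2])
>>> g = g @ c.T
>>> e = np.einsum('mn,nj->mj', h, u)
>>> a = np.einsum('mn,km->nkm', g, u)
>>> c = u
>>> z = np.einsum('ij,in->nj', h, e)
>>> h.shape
(19, 31)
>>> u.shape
(31, 2)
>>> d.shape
(2, 2)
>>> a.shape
(13, 31, 2)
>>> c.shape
(31, 2)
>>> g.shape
(2, 13)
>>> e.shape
(19, 2)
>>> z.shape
(2, 31)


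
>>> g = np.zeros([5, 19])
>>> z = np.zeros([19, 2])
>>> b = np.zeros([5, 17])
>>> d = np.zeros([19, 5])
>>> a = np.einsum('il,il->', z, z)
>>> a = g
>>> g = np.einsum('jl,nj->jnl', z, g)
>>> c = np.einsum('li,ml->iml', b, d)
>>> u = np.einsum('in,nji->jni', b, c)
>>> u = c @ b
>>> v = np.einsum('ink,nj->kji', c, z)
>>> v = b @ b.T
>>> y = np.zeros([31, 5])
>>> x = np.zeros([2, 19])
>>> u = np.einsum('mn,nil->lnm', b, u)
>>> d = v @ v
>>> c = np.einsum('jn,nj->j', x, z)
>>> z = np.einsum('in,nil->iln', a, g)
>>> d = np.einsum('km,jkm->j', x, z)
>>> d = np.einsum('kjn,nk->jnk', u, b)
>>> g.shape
(19, 5, 2)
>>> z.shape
(5, 2, 19)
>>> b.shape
(5, 17)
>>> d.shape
(17, 5, 17)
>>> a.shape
(5, 19)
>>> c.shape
(2,)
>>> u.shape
(17, 17, 5)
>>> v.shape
(5, 5)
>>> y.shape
(31, 5)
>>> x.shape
(2, 19)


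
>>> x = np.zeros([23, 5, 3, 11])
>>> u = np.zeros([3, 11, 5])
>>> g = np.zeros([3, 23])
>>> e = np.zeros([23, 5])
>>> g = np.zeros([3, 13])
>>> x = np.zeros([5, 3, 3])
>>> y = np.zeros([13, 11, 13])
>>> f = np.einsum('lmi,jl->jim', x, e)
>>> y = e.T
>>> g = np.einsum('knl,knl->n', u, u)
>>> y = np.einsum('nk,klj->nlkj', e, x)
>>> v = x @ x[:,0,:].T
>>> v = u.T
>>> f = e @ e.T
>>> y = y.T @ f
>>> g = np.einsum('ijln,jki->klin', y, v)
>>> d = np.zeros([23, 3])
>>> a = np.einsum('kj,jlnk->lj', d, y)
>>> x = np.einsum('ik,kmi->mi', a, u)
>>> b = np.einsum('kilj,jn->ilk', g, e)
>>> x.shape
(11, 5)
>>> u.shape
(3, 11, 5)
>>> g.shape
(11, 3, 3, 23)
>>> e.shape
(23, 5)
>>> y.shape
(3, 5, 3, 23)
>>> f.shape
(23, 23)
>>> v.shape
(5, 11, 3)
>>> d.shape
(23, 3)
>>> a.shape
(5, 3)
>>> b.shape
(3, 3, 11)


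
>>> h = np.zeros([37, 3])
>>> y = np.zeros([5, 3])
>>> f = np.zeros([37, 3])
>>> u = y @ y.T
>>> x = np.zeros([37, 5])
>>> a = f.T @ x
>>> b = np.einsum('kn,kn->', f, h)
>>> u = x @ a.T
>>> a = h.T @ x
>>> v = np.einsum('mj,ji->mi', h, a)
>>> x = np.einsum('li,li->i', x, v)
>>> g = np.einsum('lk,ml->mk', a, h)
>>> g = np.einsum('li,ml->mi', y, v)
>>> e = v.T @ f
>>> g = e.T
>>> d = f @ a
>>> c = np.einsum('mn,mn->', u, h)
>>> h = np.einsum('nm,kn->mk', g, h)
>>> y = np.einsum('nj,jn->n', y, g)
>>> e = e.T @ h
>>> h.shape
(5, 37)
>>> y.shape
(5,)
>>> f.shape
(37, 3)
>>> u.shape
(37, 3)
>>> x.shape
(5,)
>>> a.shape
(3, 5)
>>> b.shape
()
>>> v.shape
(37, 5)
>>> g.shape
(3, 5)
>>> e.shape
(3, 37)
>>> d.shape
(37, 5)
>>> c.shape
()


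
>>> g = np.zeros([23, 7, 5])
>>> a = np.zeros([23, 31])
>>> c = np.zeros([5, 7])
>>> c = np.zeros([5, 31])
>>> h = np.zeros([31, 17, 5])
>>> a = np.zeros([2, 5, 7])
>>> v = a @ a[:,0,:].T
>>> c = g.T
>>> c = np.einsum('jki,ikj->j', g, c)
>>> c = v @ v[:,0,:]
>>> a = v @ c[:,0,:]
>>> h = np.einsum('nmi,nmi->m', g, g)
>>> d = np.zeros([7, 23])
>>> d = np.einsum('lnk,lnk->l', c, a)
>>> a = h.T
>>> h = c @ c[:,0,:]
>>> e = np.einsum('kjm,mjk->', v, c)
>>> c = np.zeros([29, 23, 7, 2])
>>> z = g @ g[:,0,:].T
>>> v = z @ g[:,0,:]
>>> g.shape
(23, 7, 5)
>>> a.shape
(7,)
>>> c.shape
(29, 23, 7, 2)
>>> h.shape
(2, 5, 2)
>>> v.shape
(23, 7, 5)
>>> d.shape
(2,)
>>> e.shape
()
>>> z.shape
(23, 7, 23)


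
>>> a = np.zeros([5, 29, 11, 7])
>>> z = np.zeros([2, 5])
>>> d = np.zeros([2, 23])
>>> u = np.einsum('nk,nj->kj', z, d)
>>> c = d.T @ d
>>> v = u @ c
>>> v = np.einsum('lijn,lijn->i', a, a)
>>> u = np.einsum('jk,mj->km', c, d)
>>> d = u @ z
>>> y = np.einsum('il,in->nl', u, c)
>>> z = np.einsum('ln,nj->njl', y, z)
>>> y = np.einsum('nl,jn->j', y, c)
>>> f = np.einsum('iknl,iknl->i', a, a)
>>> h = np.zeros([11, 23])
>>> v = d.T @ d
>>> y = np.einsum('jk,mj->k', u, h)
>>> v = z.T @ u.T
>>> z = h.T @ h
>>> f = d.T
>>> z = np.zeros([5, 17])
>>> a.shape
(5, 29, 11, 7)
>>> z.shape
(5, 17)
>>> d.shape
(23, 5)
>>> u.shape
(23, 2)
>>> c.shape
(23, 23)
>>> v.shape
(23, 5, 23)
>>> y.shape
(2,)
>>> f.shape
(5, 23)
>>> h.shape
(11, 23)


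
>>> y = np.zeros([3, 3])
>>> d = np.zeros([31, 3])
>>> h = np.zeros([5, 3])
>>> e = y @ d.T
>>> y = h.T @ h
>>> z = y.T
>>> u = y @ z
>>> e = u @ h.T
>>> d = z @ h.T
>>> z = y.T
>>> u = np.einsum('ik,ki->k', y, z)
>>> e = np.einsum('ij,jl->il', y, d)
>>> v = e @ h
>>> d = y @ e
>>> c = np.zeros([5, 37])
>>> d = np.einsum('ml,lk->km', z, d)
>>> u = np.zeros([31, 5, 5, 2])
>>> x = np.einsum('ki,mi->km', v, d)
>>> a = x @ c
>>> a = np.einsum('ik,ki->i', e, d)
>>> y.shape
(3, 3)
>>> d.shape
(5, 3)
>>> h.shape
(5, 3)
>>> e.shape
(3, 5)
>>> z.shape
(3, 3)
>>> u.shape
(31, 5, 5, 2)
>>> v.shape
(3, 3)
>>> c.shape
(5, 37)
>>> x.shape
(3, 5)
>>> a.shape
(3,)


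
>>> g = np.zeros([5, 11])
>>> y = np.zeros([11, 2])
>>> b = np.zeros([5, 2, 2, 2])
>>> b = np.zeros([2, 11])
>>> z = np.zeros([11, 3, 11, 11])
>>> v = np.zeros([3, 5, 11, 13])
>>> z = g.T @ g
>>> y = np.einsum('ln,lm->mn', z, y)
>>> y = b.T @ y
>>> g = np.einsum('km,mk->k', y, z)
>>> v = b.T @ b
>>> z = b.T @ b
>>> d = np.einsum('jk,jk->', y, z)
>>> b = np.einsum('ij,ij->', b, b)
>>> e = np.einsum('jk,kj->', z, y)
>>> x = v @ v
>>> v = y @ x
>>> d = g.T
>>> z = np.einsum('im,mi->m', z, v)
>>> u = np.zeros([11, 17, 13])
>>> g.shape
(11,)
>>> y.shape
(11, 11)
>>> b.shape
()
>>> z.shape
(11,)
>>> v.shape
(11, 11)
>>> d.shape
(11,)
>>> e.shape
()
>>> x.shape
(11, 11)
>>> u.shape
(11, 17, 13)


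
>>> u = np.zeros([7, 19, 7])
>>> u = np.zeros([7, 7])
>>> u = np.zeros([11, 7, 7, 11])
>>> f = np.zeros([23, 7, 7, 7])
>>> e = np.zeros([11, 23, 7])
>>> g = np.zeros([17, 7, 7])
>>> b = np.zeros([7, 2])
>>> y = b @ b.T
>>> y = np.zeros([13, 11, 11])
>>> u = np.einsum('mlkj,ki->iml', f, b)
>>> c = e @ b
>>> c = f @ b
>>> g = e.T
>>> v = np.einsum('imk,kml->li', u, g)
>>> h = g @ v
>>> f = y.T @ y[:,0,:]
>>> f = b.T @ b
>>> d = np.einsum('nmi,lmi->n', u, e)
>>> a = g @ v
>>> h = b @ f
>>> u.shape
(2, 23, 7)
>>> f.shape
(2, 2)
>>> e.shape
(11, 23, 7)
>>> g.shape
(7, 23, 11)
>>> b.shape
(7, 2)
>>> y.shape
(13, 11, 11)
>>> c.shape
(23, 7, 7, 2)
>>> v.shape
(11, 2)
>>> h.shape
(7, 2)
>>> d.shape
(2,)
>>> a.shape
(7, 23, 2)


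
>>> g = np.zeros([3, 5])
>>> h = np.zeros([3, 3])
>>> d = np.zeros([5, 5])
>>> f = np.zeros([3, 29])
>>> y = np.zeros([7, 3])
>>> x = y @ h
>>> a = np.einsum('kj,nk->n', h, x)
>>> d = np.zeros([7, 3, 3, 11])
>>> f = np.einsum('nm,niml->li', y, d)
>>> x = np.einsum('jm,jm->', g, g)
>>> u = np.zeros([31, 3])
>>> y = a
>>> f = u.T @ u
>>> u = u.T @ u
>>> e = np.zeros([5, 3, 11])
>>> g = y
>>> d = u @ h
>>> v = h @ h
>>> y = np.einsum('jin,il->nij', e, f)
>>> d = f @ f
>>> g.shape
(7,)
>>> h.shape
(3, 3)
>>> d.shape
(3, 3)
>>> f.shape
(3, 3)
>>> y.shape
(11, 3, 5)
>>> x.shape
()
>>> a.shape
(7,)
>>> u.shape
(3, 3)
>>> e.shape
(5, 3, 11)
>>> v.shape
(3, 3)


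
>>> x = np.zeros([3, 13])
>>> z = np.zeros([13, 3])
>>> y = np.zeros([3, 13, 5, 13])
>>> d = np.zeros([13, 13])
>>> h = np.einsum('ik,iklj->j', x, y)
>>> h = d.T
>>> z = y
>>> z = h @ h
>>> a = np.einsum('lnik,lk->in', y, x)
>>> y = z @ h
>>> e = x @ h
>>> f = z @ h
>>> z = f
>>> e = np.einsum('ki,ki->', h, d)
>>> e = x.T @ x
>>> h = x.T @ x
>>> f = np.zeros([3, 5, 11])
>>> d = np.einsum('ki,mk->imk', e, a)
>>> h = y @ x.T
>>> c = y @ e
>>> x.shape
(3, 13)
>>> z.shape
(13, 13)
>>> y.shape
(13, 13)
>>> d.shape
(13, 5, 13)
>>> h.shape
(13, 3)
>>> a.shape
(5, 13)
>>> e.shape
(13, 13)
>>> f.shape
(3, 5, 11)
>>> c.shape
(13, 13)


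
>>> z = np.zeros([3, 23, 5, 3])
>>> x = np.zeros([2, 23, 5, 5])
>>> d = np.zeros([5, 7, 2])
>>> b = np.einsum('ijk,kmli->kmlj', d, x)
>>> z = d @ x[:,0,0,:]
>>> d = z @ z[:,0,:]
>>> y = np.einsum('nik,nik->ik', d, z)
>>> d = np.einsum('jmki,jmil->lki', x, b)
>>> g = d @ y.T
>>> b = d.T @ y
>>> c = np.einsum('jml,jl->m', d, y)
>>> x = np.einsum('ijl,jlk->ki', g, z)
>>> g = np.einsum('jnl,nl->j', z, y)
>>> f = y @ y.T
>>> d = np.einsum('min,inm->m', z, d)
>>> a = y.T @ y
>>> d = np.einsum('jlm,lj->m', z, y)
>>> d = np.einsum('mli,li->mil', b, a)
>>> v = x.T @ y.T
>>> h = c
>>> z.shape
(5, 7, 5)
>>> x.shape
(5, 7)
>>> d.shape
(5, 5, 5)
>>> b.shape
(5, 5, 5)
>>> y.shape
(7, 5)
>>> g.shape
(5,)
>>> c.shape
(5,)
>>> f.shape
(7, 7)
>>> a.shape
(5, 5)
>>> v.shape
(7, 7)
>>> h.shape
(5,)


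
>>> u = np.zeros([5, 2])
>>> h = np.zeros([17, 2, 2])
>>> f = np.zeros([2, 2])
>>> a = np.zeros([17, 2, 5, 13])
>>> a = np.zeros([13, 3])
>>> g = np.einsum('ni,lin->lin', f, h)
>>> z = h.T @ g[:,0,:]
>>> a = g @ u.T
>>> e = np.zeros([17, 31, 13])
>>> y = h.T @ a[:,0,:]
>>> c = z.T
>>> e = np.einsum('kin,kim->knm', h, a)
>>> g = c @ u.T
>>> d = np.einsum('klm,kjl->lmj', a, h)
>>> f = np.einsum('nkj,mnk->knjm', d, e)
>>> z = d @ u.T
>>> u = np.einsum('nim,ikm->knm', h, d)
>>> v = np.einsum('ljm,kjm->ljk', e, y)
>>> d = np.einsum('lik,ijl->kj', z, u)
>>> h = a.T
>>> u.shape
(5, 17, 2)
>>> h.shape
(5, 2, 17)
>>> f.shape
(5, 2, 2, 17)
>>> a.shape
(17, 2, 5)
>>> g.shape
(2, 2, 5)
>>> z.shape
(2, 5, 5)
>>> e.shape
(17, 2, 5)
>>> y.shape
(2, 2, 5)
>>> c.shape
(2, 2, 2)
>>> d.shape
(5, 17)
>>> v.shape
(17, 2, 2)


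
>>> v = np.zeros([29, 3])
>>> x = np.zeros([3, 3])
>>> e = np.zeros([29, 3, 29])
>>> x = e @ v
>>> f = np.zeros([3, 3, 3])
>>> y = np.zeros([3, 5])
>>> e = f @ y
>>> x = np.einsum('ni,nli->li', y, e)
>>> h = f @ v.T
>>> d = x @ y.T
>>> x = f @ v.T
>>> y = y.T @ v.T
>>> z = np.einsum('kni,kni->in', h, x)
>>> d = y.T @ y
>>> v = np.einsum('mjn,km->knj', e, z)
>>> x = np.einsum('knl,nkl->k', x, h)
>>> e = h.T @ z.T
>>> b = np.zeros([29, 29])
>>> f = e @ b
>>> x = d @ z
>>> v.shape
(29, 5, 3)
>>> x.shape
(29, 3)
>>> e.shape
(29, 3, 29)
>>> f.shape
(29, 3, 29)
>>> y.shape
(5, 29)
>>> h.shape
(3, 3, 29)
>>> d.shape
(29, 29)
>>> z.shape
(29, 3)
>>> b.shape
(29, 29)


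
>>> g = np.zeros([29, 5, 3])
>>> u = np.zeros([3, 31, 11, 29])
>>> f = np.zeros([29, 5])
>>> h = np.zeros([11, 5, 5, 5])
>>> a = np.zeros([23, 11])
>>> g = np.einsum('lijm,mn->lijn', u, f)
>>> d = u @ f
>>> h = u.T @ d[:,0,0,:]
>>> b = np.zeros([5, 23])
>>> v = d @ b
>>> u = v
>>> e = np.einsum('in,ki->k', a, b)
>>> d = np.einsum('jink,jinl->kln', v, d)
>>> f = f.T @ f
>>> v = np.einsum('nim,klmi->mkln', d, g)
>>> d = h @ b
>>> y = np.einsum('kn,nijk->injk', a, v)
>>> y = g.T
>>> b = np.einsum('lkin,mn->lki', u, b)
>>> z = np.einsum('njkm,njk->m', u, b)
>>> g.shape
(3, 31, 11, 5)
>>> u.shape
(3, 31, 11, 23)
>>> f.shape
(5, 5)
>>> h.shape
(29, 11, 31, 5)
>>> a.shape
(23, 11)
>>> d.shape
(29, 11, 31, 23)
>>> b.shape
(3, 31, 11)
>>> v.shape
(11, 3, 31, 23)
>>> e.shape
(5,)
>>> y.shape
(5, 11, 31, 3)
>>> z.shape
(23,)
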